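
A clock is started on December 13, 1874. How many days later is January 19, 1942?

From December 13, 1874 to December 13, 1941: 67 years, of which 16 contain a Feb 29 — 51×365 + 16×366 = 24471 days.
(1900 is not a leap year (divisible by 100 but not 400).)
December 1941: 31 − 13 = 18 days remain.
January 1–19, 1942: 19 days.
Residual: 37 days.
Total: 24508 days.

24508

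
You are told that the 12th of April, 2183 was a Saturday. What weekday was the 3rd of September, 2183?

April 2183: 30 − 12 = 18 days remain.
Then May (31), June (30), July (31), August (31): 31 + 30 + 31 + 31 = 123 days.
September 1–3, 2183: 3 days.
Total: 18 + 123 + 3 = 144 days.
144 mod 7 = 4, so 4 days after Saturday is Wednesday.

Wednesday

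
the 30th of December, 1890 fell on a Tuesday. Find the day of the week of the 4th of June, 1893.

Day-of-year of December 30, 1890: 364.
Day-of-year of June 4, 1893: 155.
1890 has 365 days, so 365 − 364 = 1 days remain in 1890.
Full years: 1891: 365; 1892: 366. Sum = 731.
Total: 1 + 731 + 155 = 887 days.
887 mod 7 = 5, so 5 days after Tuesday is Sunday.

Sunday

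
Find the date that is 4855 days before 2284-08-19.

2271-05-05

Count 4855 days before August 19, 2284:
From May 5, 2271 to May 5, 2284: 13 years, of which 4 contain a Feb 29 — 9×365 + 4×366 = 4749 days.
May 2284: 31 − 5 = 26 days remain.
Then June (30), July (31): 30 + 31 = 61 days.
August 1–19, 2284: 19 days.
Residual: 106 days.
Total: 4855 days.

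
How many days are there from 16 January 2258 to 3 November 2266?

From January 16, 2258 to January 16, 2266: 8 years, of which 2 contain a Feb 29 — 6×365 + 2×366 = 2922 days.
January 2266: 31 − 16 = 15 days remain.
Then 9 full months totalling 273 days.
November 1–3, 2266: 3 days.
Residual: 291 days.
Total: 3213 days.

3213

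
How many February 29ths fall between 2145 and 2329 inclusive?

44

Years divisible by 4: 2148, 2152, …, 2328 — 46 in all.
Of these, 2200, 2300 are divisible by 100 but not 400, so not leap.
Leap years: 46 − 2 = 44.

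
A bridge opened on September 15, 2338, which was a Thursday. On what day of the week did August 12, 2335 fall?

Monday

Count forward from the earlier date (August 12, 2335) to the later (September 15, 2338):
Day-of-year of August 12, 2335: 224.
Day-of-year of September 15, 2338: 258.
2335 has 365 days, so 365 − 224 = 141 days remain in 2335.
Full years: 2336: 366; 2337: 365. Sum = 731.
Total: 141 + 731 + 258 = 1130 days.
1130 mod 7 = 3, so 3 days before Thursday is Monday.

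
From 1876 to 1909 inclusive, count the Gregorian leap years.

Years divisible by 4 in [1876, 1909]: 1876, 1880, 1884, 1888, 1892, 1896, 1900, 1904, 1908.
Of these, 1900 is divisible by 100 but not 400, so not leap.
Leap years: 9 − 1 = 8.

8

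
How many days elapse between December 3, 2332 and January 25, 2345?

Day-of-year of December 3, 2332: 338.
Day-of-year of January 25, 2345: 25.
2332 has 366 days, so 366 − 338 = 28 days remain in 2332.
Full years 2333–2344: 9 common + 3 leap = 9×365 + 3×366 = 4383 days.
Total: 28 + 4383 + 25 = 4436 days.

4436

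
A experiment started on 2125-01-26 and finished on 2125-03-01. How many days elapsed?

January 2125: 31 − 26 = 5 days remain.
Then February 2125 (28): 28 days.
March 1, 2125: 1 day.
Total: 5 + 28 + 1 = 34 days.

34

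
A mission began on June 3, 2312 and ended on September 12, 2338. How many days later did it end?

9597

From June 3, 2312 to June 3, 2338: 26 years, of which 6 contain a Feb 29 — 20×365 + 6×366 = 9496 days.
June 2338: 30 − 3 = 27 days remain.
Then July (31), August (31): 31 + 31 = 62 days.
September 1–12, 2338: 12 days.
Residual: 101 days.
Total: 9597 days.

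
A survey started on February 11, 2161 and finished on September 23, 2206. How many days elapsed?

16659

Day-of-year of February 11, 2161: 42.
Day-of-year of September 23, 2206: 266.
2161 has 365 days, so 365 − 42 = 323 days remain in 2161.
Full years 2162–2205: 34 common + 10 leap = 34×365 + 10×366 = 16070 days.
Total: 323 + 16070 + 266 = 16659 days.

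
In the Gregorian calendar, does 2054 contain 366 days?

2054 is not a leap year.

No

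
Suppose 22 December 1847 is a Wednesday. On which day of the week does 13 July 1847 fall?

Count forward from the earlier date (July 13, 1847) to the later (December 22, 1847):
July 1847: 31 − 13 = 18 days remain.
Then August (31), September (30), October (31), November (30): 31 + 30 + 31 + 30 = 122 days.
December 1–22, 1847: 22 days.
Total: 18 + 122 + 22 = 162 days.
162 mod 7 = 1, so 1 day before Wednesday is Tuesday.

Tuesday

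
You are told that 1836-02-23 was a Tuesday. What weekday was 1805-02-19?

Tuesday

Count forward from the earlier date (February 19, 1805) to the later (February 23, 1836):
Day-of-year of February 19, 1805: 50.
Day-of-year of February 23, 1836: 54.
1805 has 365 days, so 365 − 50 = 315 days remain in 1805.
Full years 1806–1835: 23 common + 7 leap = 23×365 + 7×366 = 10957 days.
Total: 315 + 10957 + 54 = 11326 days.
11326 is a multiple of 7, so 1805-02-19 falls on the same weekday: Tuesday.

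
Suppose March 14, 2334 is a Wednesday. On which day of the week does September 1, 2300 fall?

Saturday

Count forward from the earlier date (September 1, 2300) to the later (March 14, 2334):
From September 1, 2300 to September 1, 2333: 33 years, of which 8 contain a Feb 29 — 25×365 + 8×366 = 12053 days.
September 2333: 30 − 1 = 29 days remain.
Then October (31), November (30), December (31), January (31), February 2334 (28): 31 + 30 + 31 + 31 + 28 = 151 days.
March 1–14, 2334: 14 days.
Residual: 194 days.
Total: 12247 days.
12247 mod 7 = 4, so 4 days before Wednesday is Saturday.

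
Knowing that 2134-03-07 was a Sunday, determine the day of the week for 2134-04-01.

March 2134: 31 − 7 = 24 days remain.
April 1, 2134: 1 day.
Total: 24 + 1 = 25 days.
25 mod 7 = 4, so 4 days after Sunday is Thursday.

Thursday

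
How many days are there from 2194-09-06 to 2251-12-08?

20911

Day-of-year of September 6, 2194: 249.
Day-of-year of December 8, 2251: 342.
2194 has 365 days, so 365 − 249 = 116 days remain in 2194.
Full years 2195–2250: 43 common + 13 leap = 43×365 + 13×366 = 20453 days.
Total: 116 + 20453 + 342 = 20911 days.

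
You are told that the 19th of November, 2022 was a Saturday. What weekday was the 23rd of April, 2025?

Wednesday

November 19, 2022 → November 19, 2023: 365 days.
November 19, 2023 → November 19, 2024: 366 days (2024 is a leap year).
November 2024: 30 − 19 = 11 days remain.
Then December (31), January (31), February 2025 (28), March (31): 31 + 31 + 28 + 31 = 121 days.
April 1–23, 2025: 23 days.
Residual: 155 days.
Total: 886 days.
886 mod 7 = 4, so 4 days after Saturday is Wednesday.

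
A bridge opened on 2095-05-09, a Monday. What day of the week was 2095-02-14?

Count forward from the earlier date (February 14, 2095) to the later (May 9, 2095):
February 2095: 28 − 14 = 14 days remain (2095 is not a leap year, so February has 28 days).
Then March (31), April (30): 31 + 30 = 61 days.
May 1–9, 2095: 9 days.
Total: 14 + 61 + 9 = 84 days.
84 is a multiple of 7, so 2095-02-14 falls on the same weekday: Monday.

Monday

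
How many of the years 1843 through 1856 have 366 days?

Years divisible by 4 in [1843, 1856]: 1844, 1848, 1852, 1856.
No century exceptions apply. Count: 4.

4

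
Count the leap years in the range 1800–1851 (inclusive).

Years divisible by 4: 1800, 1804, …, 1848 — 13 in all.
Of these, 1800 is divisible by 100 but not 400, so not leap.
Leap years: 13 − 1 = 12.

12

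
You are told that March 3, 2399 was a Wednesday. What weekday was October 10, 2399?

March 2399: 31 − 3 = 28 days remain.
Then April (30), May (31), June (30), July (31), August (31), September (30): 30 + 31 + 30 + 31 + 31 + 30 = 183 days.
October 1–10, 2399: 10 days.
Total: 28 + 183 + 10 = 221 days.
221 mod 7 = 4, so 4 days after Wednesday is Sunday.

Sunday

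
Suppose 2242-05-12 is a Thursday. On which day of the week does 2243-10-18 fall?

Wednesday

Day-of-year of May 12, 2242: 132.
Day-of-year of October 18, 2243: 291.
2242 has 365 days, so 365 − 132 = 233 days remain in 2242.
Total: 233 + 291 = 524 days.
524 mod 7 = 6, so 6 days after Thursday is Wednesday.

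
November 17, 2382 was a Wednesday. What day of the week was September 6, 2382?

Monday

Count forward from the earlier date (September 6, 2382) to the later (November 17, 2382):
September 2382: 30 − 6 = 24 days remain.
Then October (31): 31 days.
November 1–17, 2382: 17 days.
Total: 24 + 31 + 17 = 72 days.
72 mod 7 = 2, so 2 days before Wednesday is Monday.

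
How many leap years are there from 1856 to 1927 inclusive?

17

Years divisible by 4: 1856, 1860, …, 1924 — 18 in all.
Of these, 1900 is divisible by 100 but not 400, so not leap.
Leap years: 18 − 1 = 17.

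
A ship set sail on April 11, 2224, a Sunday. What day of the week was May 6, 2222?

Count forward from the earlier date (May 6, 2222) to the later (April 11, 2224):
May 2222: 31 − 6 = 25 days remain.
Then 22 full months totalling 670 days.
April 1–11, 2224: 11 days.
Total: 25 + 670 + 11 = 706 days.
706 mod 7 = 6, so 6 days before Sunday is Monday.

Monday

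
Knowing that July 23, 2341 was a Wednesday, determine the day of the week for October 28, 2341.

July 2341: 31 − 23 = 8 days remain.
Then August (31), September (30): 31 + 30 = 61 days.
October 1–28, 2341: 28 days.
Total: 8 + 61 + 28 = 97 days.
97 mod 7 = 6, so 6 days after Wednesday is Tuesday.

Tuesday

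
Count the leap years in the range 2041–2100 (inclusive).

14

Years divisible by 4: 2044, 2048, …, 2100 — 15 in all.
Of these, 2100 is divisible by 100 but not 400, so not leap.
Leap years: 15 − 1 = 14.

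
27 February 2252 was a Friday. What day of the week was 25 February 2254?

February 27, 2252 → February 27, 2253: 366 days (2252 is a leap year).
February 2253: 28 − 27 = 1 day remains (2253 is not a leap year, so February has 28 days).
Then 11 full months totalling 337 days.
February 1–25, 2254: 25 days (2254 is not a leap year).
Residual: 363 days.
Total: 729 days.
729 mod 7 = 1, so 1 day after Friday is Saturday.

Saturday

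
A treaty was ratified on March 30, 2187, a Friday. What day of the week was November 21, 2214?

From March 30, 2187 to March 30, 2214: 27 years, of which 6 contain a Feb 29 — 21×365 + 6×366 = 9861 days.
(2200 is not a leap year (divisible by 100 but not 400).)
March 2214: 31 − 30 = 1 day remains.
Then April (30), May (31), June (30), July (31), August (31), September (30), October (31): 30 + 31 + 30 + 31 + 31 + 30 + 31 = 214 days.
November 1–21, 2214: 21 days.
Residual: 236 days.
Total: 10097 days.
10097 mod 7 = 3, so 3 days after Friday is Monday.

Monday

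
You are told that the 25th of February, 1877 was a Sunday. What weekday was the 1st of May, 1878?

Wednesday

February 1877: 28 − 25 = 3 days remain (1877 is not a leap year, so February has 28 days).
Then 14 full months totalling 426 days.
May 1, 1878: 1 day.
Total: 3 + 426 + 1 = 430 days.
430 mod 7 = 3, so 3 days after Sunday is Wednesday.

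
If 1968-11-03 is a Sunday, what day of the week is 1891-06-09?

Count forward from the earlier date (June 9, 1891) to the later (November 3, 1968):
Day-of-year of June 9, 1891: 160.
Day-of-year of November 3, 1968: 308.
1891 has 365 days, so 365 − 160 = 205 days remain in 1891.
Full years 1892–1967: 58 common + 18 leap = 58×365 + 18×366 = 27758 days.
Total: 205 + 27758 + 308 = 28271 days.
28271 mod 7 = 5, so 5 days before Sunday is Tuesday.

Tuesday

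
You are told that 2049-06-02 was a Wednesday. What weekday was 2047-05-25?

Saturday

Count forward from the earlier date (May 25, 2047) to the later (June 2, 2049):
May 2047: 31 − 25 = 6 days remain.
Then 24 full months totalling 731 days.
June 1–2, 2049: 2 days.
Total: 6 + 731 + 2 = 739 days.
739 mod 7 = 4, so 4 days before Wednesday is Saturday.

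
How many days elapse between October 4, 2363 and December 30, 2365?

818

Day-of-year of October 4, 2363: 277.
Day-of-year of December 30, 2365: 364.
2363 has 365 days, so 365 − 277 = 88 days remain in 2363.
Full years: 2364: 366. Sum = 366.
Total: 88 + 366 + 364 = 818 days.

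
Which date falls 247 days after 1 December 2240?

5 August 2241

Count 247 days after December 1, 2240:
December 2240: 31 − 1 = 30 days remain.
Then January (31), February 2241 (28), March (31), April (30), May (31), June (30), July (31): 31 + 28 + 31 + 30 + 31 + 30 + 31 = 212 days.
August 1–5, 2241: 5 days.
Residual: 247 days.
Total: 247 days.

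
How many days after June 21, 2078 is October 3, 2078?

June 2078: 30 − 21 = 9 days remain.
Then July (31), August (31), September (30): 31 + 31 + 30 = 92 days.
October 1–3, 2078: 3 days.
Total: 9 + 92 + 3 = 104 days.

104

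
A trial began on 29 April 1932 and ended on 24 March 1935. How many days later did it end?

Day-of-year of April 29, 1932: 120.
Day-of-year of March 24, 1935: 83.
1932 has 366 days, so 366 − 120 = 246 days remain in 1932.
Full years: 1933: 365; 1934: 365. Sum = 730.
Total: 246 + 730 + 83 = 1059 days.

1059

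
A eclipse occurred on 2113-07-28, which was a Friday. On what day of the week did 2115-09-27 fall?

Day-of-year of July 28, 2113: 209.
Day-of-year of September 27, 2115: 270.
2113 has 365 days, so 365 − 209 = 156 days remain in 2113.
Full years: 2114: 365. Sum = 365.
Total: 156 + 365 + 270 = 791 days.
791 is a multiple of 7, so 2115-09-27 falls on the same weekday: Friday.

Friday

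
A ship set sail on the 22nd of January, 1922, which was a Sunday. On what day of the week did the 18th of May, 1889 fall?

Count forward from the earlier date (May 18, 1889) to the later (January 22, 1922):
From May 18, 1889 to May 18, 1921: 32 years, of which 7 contain a Feb 29 — 25×365 + 7×366 = 11687 days.
(1900 is not a leap year (divisible by 100 but not 400).)
May 1921: 31 − 18 = 13 days remain.
Then June (30), July (31), August (31), September (30), October (31), November (30), December (31): 30 + 31 + 31 + 30 + 31 + 30 + 31 = 214 days.
January 1–22, 1922: 22 days.
Residual: 249 days.
Total: 11936 days.
11936 mod 7 = 1, so 1 day before Sunday is Saturday.

Saturday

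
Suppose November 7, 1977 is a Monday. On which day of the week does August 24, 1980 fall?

November 7, 1977 → November 7, 1978: 365 days.
November 7, 1978 → November 7, 1979: 365 days.
November 1979: 30 − 7 = 23 days remain.
Then December (31), January (31), February 1980 (29), March (31), April (30), May (31), June (30), July (31): 31 + 31 + 29 + 31 + 30 + 31 + 30 + 31 = 244 days.
August 1–24, 1980: 24 days.
Residual: 291 days.
Total: 1021 days.
1021 mod 7 = 6, so 6 days after Monday is Sunday.

Sunday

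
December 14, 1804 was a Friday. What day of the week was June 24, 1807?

December 14, 1804 → December 14, 1805: 365 days.
December 14, 1805 → December 14, 1806: 365 days.
December 1806: 31 − 14 = 17 days remain.
Then January (31), February 1807 (28), March (31), April (30), May (31): 31 + 28 + 31 + 30 + 31 = 151 days.
June 1–24, 1807: 24 days.
Residual: 192 days.
Total: 922 days.
922 mod 7 = 5, so 5 days after Friday is Wednesday.

Wednesday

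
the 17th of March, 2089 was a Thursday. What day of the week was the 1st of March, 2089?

Count forward from the earlier date (March 1, 2089) to the later (March 17, 2089):
Within March 2089: 17 − 1 = 16 days.
16 mod 7 = 2, so 2 days before Thursday is Tuesday.

Tuesday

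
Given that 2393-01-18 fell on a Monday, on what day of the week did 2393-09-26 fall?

Sunday

January 2393: 31 − 18 = 13 days remain.
Then February 2393 (28), March (31), April (30), May (31), June (30), July (31), August (31): 28 + 31 + 30 + 31 + 30 + 31 + 31 = 212 days.
September 1–26, 2393: 26 days.
Total: 13 + 212 + 26 = 251 days.
251 mod 7 = 6, so 6 days after Monday is Sunday.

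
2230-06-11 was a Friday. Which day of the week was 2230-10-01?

June 2230: 30 − 11 = 19 days remain.
Then July (31), August (31), September (30): 31 + 31 + 30 = 92 days.
October 1, 2230: 1 day.
Total: 19 + 92 + 1 = 112 days.
112 is a multiple of 7, so 2230-10-01 falls on the same weekday: Friday.

Friday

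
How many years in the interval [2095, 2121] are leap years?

6

Years divisible by 4 in [2095, 2121]: 2096, 2100, 2104, 2108, 2112, 2116, 2120.
Of these, 2100 is divisible by 100 but not 400, so not leap.
Leap years: 7 − 1 = 6.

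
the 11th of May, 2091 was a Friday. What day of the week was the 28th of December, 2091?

May 2091: 31 − 11 = 20 days remain.
Then June (30), July (31), August (31), September (30), October (31), November (30): 30 + 31 + 31 + 30 + 31 + 30 = 183 days.
December 1–28, 2091: 28 days.
Total: 20 + 183 + 28 = 231 days.
231 is a multiple of 7, so the 28th of December, 2091 falls on the same weekday: Friday.

Friday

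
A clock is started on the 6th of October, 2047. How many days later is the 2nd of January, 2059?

4106

Day-of-year of October 6, 2047: 279.
Day-of-year of January 2, 2059: 2.
2047 has 365 days, so 365 − 279 = 86 days remain in 2047.
Full years 2048–2058: 8 common + 3 leap = 8×365 + 3×366 = 4018 days.
Total: 86 + 4018 + 2 = 4106 days.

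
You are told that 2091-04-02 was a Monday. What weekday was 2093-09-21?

Monday

April 2091: 30 − 2 = 28 days remain.
Then 28 full months totalling 854 days.
September 1–21, 2093: 21 days.
Total: 28 + 854 + 21 = 903 days.
903 is a multiple of 7, so 2093-09-21 falls on the same weekday: Monday.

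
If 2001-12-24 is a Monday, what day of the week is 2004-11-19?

December 24, 2001 → December 24, 2002: 365 days.
December 24, 2002 → December 24, 2003: 365 days.
December 2003: 31 − 24 = 7 days remain.
Then 10 full months totalling 305 days.
November 1–19, 2004: 19 days.
Residual: 331 days.
Total: 1061 days.
1061 mod 7 = 4, so 4 days after Monday is Friday.

Friday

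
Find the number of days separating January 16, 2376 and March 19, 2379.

Day-of-year of January 16, 2376: 16.
Day-of-year of March 19, 2379: 78.
2376 has 366 days, so 366 − 16 = 350 days remain in 2376.
Full years: 2377: 365; 2378: 365. Sum = 730.
Total: 350 + 730 + 78 = 1158 days.

1158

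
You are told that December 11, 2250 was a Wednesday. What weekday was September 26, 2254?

December 11, 2250 → December 11, 2251: 365 days.
December 11, 2251 → December 11, 2252: 366 days (2252 is a leap year).
December 11, 2252 → December 11, 2253: 365 days.
December 2253: 31 − 11 = 20 days remain.
Then January (31), February 2254 (28), March (31), April (30), May (31), June (30), July (31), August (31): 31 + 28 + 31 + 30 + 31 + 30 + 31 + 31 = 243 days.
September 1–26, 2254: 26 days.
Residual: 289 days.
Total: 1385 days.
1385 mod 7 = 6, so 6 days after Wednesday is Tuesday.

Tuesday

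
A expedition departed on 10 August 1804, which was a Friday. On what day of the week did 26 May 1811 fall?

Sunday

August 10, 1804 → August 10, 1805: 365 days.
August 10, 1805 → August 10, 1806: 365 days.
August 10, 1806 → August 10, 1807: 365 days.
August 10, 1807 → August 10, 1808: 366 days (1808 is a leap year).
August 10, 1808 → August 10, 1809: 365 days.
August 10, 1809 → August 10, 1810: 365 days.
August 1810: 31 − 10 = 21 days remain.
Then September (30), October (31), November (30), December (31), January (31), February 1811 (28), March (31), April (30): 30 + 31 + 30 + 31 + 31 + 28 + 31 + 30 = 242 days.
May 1–26, 1811: 26 days.
Residual: 289 days.
Total: 2480 days.
2480 mod 7 = 2, so 2 days after Friday is Sunday.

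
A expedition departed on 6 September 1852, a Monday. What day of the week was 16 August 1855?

September 6, 1852 → September 6, 1853: 365 days.
September 6, 1853 → September 6, 1854: 365 days.
September 1854: 30 − 6 = 24 days remain.
Then 10 full months totalling 304 days.
August 1–16, 1855: 16 days.
Residual: 344 days.
Total: 1074 days.
1074 mod 7 = 3, so 3 days after Monday is Thursday.

Thursday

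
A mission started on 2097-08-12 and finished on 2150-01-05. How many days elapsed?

Day-of-year of August 12, 2097: 224.
Day-of-year of January 5, 2150: 5.
2097 has 365 days, so 365 − 224 = 141 days remain in 2097.
Full years 2098–2149: 40 common + 12 leap = 40×365 + 12×366 = 18992 days.
Total: 141 + 18992 + 5 = 19138 days.

19138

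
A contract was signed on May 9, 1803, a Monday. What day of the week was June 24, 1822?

Monday

Day-of-year of May 9, 1803: 129.
Day-of-year of June 24, 1822: 175.
1803 has 365 days, so 365 − 129 = 236 days remain in 1803.
Full years 1804–1821: 13 common + 5 leap = 13×365 + 5×366 = 6575 days.
Total: 236 + 6575 + 175 = 6986 days.
6986 is a multiple of 7, so June 24, 1822 falls on the same weekday: Monday.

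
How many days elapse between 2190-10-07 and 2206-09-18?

5824

From October 7, 2190 to October 7, 2205: 15 years, of which 3 contain a Feb 29 — 12×365 + 3×366 = 5478 days.
(2200 is not a leap year (divisible by 100 but not 400).)
October 2205: 31 − 7 = 24 days remain.
Then 10 full months totalling 304 days.
September 1–18, 2206: 18 days.
Residual: 346 days.
Total: 5824 days.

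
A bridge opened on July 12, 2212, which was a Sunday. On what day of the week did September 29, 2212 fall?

Tuesday

July 2212: 31 − 12 = 19 days remain.
Then August (31): 31 days.
September 1–29, 2212: 29 days.
Total: 19 + 31 + 29 = 79 days.
79 mod 7 = 2, so 2 days after Sunday is Tuesday.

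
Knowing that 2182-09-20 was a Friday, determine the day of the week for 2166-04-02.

Count forward from the earlier date (April 2, 2166) to the later (September 20, 2182):
From April 2, 2166 to April 2, 2182: 16 years, of which 4 contain a Feb 29 — 12×365 + 4×366 = 5844 days.
April 2182: 30 − 2 = 28 days remain.
Then May (31), June (30), July (31), August (31): 31 + 30 + 31 + 31 = 123 days.
September 1–20, 2182: 20 days.
Residual: 171 days.
Total: 6015 days.
6015 mod 7 = 2, so 2 days before Friday is Wednesday.

Wednesday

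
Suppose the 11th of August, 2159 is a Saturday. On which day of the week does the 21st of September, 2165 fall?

Saturday

August 11, 2159 → August 11, 2160: 366 days (2160 is a leap year).
August 11, 2160 → August 11, 2161: 365 days.
August 11, 2161 → August 11, 2162: 365 days.
August 11, 2162 → August 11, 2163: 365 days.
August 11, 2163 → August 11, 2164: 366 days (2164 is a leap year).
August 11, 2164 → August 11, 2165: 365 days.
August 2165: 31 − 11 = 20 days remain.
September 1–21, 2165: 21 days.
Residual: 41 days.
Total: 2233 days.
2233 is a multiple of 7, so the 21st of September, 2165 falls on the same weekday: Saturday.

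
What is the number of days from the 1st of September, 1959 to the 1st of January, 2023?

From September 1, 1959 to September 1, 2022: 63 years, of which 16 contain a Feb 29 — 47×365 + 16×366 = 23011 days.
(2000 is a leap year (divisible by 400).)
September 2022: 30 − 1 = 29 days remain.
Then October (31), November (30), December (31): 31 + 30 + 31 = 92 days.
January 1, 2023: 1 day.
Residual: 122 days.
Total: 23133 days.

23133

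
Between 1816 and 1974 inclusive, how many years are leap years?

Years divisible by 4: 1816, 1820, …, 1972 — 40 in all.
Of these, 1900 is divisible by 100 but not 400, so not leap.
Leap years: 40 − 1 = 39.

39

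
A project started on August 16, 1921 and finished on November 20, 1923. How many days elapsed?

Day-of-year of August 16, 1921: 228.
Day-of-year of November 20, 1923: 324.
1921 has 365 days, so 365 − 228 = 137 days remain in 1921.
Full years: 1922: 365. Sum = 365.
Total: 137 + 365 + 324 = 826 days.

826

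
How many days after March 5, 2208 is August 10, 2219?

From March 5, 2208 to March 5, 2219: 11 years, of which 2 contain a Feb 29 — 9×365 + 2×366 = 4017 days.
March 2219: 31 − 5 = 26 days remain.
Then April (30), May (31), June (30), July (31): 30 + 31 + 30 + 31 = 122 days.
August 1–10, 2219: 10 days.
Residual: 158 days.
Total: 4175 days.

4175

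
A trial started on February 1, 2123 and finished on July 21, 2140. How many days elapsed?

From February 1, 2123 to February 1, 2140: 17 years, of which 4 contain a Feb 29 — 13×365 + 4×366 = 6209 days.
February 2140: 29 − 1 = 28 days remain (2140 is a leap year, so February has 29 days).
Then March (31), April (30), May (31), June (30): 31 + 30 + 31 + 30 = 122 days.
July 1–21, 2140: 21 days.
Residual: 171 days.
Total: 6380 days.

6380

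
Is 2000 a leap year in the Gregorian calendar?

2000 is a leap year (divisible by 400).

Yes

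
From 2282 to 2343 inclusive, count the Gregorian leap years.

14

Years divisible by 4: 2284, 2288, …, 2340 — 15 in all.
Of these, 2300 is divisible by 100 but not 400, so not leap.
Leap years: 15 − 1 = 14.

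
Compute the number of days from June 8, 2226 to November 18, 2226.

June 2226: 30 − 8 = 22 days remain.
Then July (31), August (31), September (30), October (31): 31 + 31 + 30 + 31 = 123 days.
November 1–18, 2226: 18 days.
Total: 22 + 123 + 18 = 163 days.

163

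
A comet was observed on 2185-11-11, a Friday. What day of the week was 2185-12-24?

Saturday

November 2185: 30 − 11 = 19 days remain.
December 1–24, 2185: 24 days.
Total: 19 + 24 = 43 days.
43 mod 7 = 1, so 1 day after Friday is Saturday.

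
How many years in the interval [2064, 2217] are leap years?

Years divisible by 4: 2064, 2068, …, 2216 — 39 in all.
Of these, 2100, 2200 are divisible by 100 but not 400, so not leap.
Leap years: 39 − 2 = 37.

37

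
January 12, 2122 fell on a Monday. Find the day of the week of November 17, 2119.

Friday

Count forward from the earlier date (November 17, 2119) to the later (January 12, 2122):
November 17, 2119 → November 17, 2120: 366 days (2120 is a leap year).
November 17, 2120 → November 17, 2121: 365 days.
November 2121: 30 − 17 = 13 days remain.
Then December (31): 31 days.
January 1–12, 2122: 12 days.
Residual: 56 days.
Total: 787 days.
787 mod 7 = 3, so 3 days before Monday is Friday.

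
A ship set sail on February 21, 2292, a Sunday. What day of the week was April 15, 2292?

February 2292: 29 − 21 = 8 days remain (2292 is a leap year, so February has 29 days).
Then March (31): 31 days.
April 1–15, 2292: 15 days.
Total: 8 + 31 + 15 = 54 days.
54 mod 7 = 5, so 5 days after Sunday is Friday.

Friday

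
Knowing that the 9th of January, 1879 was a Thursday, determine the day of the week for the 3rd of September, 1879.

January 1879: 31 − 9 = 22 days remain.
Then February 1879 (28), March (31), April (30), May (31), June (30), July (31), August (31): 28 + 31 + 30 + 31 + 30 + 31 + 31 = 212 days.
September 1–3, 1879: 3 days.
Total: 22 + 212 + 3 = 237 days.
237 mod 7 = 6, so 6 days after Thursday is Wednesday.

Wednesday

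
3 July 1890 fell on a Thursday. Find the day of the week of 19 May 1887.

Count forward from the earlier date (May 19, 1887) to the later (July 3, 1890):
Day-of-year of May 19, 1887: 139.
Day-of-year of July 3, 1890: 184.
1887 has 365 days, so 365 − 139 = 226 days remain in 1887.
Full years: 1888: 366; 1889: 365. Sum = 731.
Total: 226 + 731 + 184 = 1141 days.
1141 is a multiple of 7, so 19 May 1887 falls on the same weekday: Thursday.

Thursday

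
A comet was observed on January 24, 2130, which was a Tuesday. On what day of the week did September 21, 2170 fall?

Day-of-year of January 24, 2130: 24.
Day-of-year of September 21, 2170: 264.
2130 has 365 days, so 365 − 24 = 341 days remain in 2130.
Full years 2131–2169: 29 common + 10 leap = 29×365 + 10×366 = 14245 days.
Total: 341 + 14245 + 264 = 14850 days.
14850 mod 7 = 3, so 3 days after Tuesday is Friday.

Friday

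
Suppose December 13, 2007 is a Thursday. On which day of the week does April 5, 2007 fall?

Count forward from the earlier date (April 5, 2007) to the later (December 13, 2007):
April 2007: 30 − 5 = 25 days remain.
Then May (31), June (30), July (31), August (31), September (30), October (31), November (30): 31 + 30 + 31 + 31 + 30 + 31 + 30 = 214 days.
December 1–13, 2007: 13 days.
Total: 25 + 214 + 13 = 252 days.
252 is a multiple of 7, so April 5, 2007 falls on the same weekday: Thursday.

Thursday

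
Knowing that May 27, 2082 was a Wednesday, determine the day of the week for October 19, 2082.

Monday

May 2082: 31 − 27 = 4 days remain.
Then June (30), July (31), August (31), September (30): 30 + 31 + 31 + 30 = 122 days.
October 1–19, 2082: 19 days.
Total: 4 + 122 + 19 = 145 days.
145 mod 7 = 5, so 5 days after Wednesday is Monday.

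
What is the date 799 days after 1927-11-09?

1930-01-16

Count 799 days after November 9, 1927:
November 9, 1927 → November 9, 1928: 366 days (1928 is a leap year).
November 9, 1928 → November 9, 1929: 365 days.
November 1929: 30 − 9 = 21 days remain.
Then December (31): 31 days.
January 1–16, 1930: 16 days.
Residual: 68 days.
Total: 799 days.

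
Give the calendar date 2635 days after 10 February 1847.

29 April 1854

Count 2635 days after February 10, 1847:
From February 10, 1847 to February 10, 1854: 7 years, of which 2 contain a Feb 29 — 5×365 + 2×366 = 2557 days.
February 1854: 28 − 10 = 18 days remain (1854 is not a leap year, so February has 28 days).
Then March (31): 31 days.
April 1–29, 1854: 29 days.
Residual: 78 days.
Total: 2635 days.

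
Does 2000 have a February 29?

Yes

2000 is a leap year (divisible by 400).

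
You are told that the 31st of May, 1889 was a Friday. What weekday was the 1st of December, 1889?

May 1889: 31 − 31 = 0 days remain.
Then June (30), July (31), August (31), September (30), October (31), November (30): 30 + 31 + 31 + 30 + 31 + 30 = 183 days.
December 1, 1889: 1 day.
Total: 0 + 183 + 1 = 184 days.
184 mod 7 = 2, so 2 days after Friday is Sunday.

Sunday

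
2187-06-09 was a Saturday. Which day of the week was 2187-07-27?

Friday

June 2187: 30 − 9 = 21 days remain.
July 1–27, 2187: 27 days.
Total: 21 + 27 = 48 days.
48 mod 7 = 6, so 6 days after Saturday is Friday.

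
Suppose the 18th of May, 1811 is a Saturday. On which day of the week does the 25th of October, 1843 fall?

From May 18, 1811 to May 18, 1843: 32 years, of which 8 contain a Feb 29 — 24×365 + 8×366 = 11688 days.
May 1843: 31 − 18 = 13 days remain.
Then June (30), July (31), August (31), September (30): 30 + 31 + 31 + 30 = 122 days.
October 1–25, 1843: 25 days.
Residual: 160 days.
Total: 11848 days.
11848 mod 7 = 4, so 4 days after Saturday is Wednesday.

Wednesday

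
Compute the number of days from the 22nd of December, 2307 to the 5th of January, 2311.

1110

December 22, 2307 → December 22, 2308: 366 days (2308 is a leap year).
December 22, 2308 → December 22, 2309: 365 days.
December 22, 2309 → December 22, 2310: 365 days.
December 2310: 31 − 22 = 9 days remain.
January 1–5, 2311: 5 days.
Residual: 14 days.
Total: 1110 days.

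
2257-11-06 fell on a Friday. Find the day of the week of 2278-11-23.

From November 6, 2257 to November 6, 2278: 21 years, of which 5 contain a Feb 29 — 16×365 + 5×366 = 7670 days.
Within November 2278: 23 − 6 = 17 days.
Total: 7687 days.
7687 mod 7 = 1, so 1 day after Friday is Saturday.

Saturday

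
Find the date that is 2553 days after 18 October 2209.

14 October 2216

Count 2553 days after October 18, 2209:
October 18, 2209 → October 18, 2210: 365 days.
October 18, 2210 → October 18, 2211: 365 days.
October 18, 2211 → October 18, 2212: 366 days (2212 is a leap year).
October 18, 2212 → October 18, 2213: 365 days.
October 18, 2213 → October 18, 2214: 365 days.
October 18, 2214 → October 18, 2215: 365 days.
October 2215: 31 − 18 = 13 days remain.
Then 11 full months totalling 335 days.
October 1–14, 2216: 14 days.
Residual: 362 days.
Total: 2553 days.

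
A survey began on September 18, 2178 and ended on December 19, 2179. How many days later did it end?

457

Day-of-year of September 18, 2178: 261.
Day-of-year of December 19, 2179: 353.
2178 has 365 days, so 365 − 261 = 104 days remain in 2178.
Total: 104 + 353 = 457 days.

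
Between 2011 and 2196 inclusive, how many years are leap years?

Years divisible by 4: 2012, 2016, …, 2196 — 47 in all.
Of these, 2100 is divisible by 100 but not 400, so not leap.
Leap years: 47 − 1 = 46.

46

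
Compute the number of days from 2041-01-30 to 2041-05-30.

120

January 2041: 31 − 30 = 1 day remains.
Then February 2041 (28), March (31), April (30): 28 + 31 + 30 = 89 days.
May 1–30, 2041: 30 days.
Total: 1 + 89 + 30 = 120 days.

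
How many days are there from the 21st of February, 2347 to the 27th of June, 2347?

February 2347: 28 − 21 = 7 days remain (2347 is not a leap year, so February has 28 days).
Then March (31), April (30), May (31): 31 + 30 + 31 = 92 days.
June 1–27, 2347: 27 days.
Total: 7 + 92 + 27 = 126 days.

126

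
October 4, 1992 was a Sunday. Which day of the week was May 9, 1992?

Saturday

Count forward from the earlier date (May 9, 1992) to the later (October 4, 1992):
May 1992: 31 − 9 = 22 days remain.
Then June (30), July (31), August (31), September (30): 30 + 31 + 31 + 30 = 122 days.
October 1–4, 1992: 4 days.
Total: 22 + 122 + 4 = 148 days.
148 mod 7 = 1, so 1 day before Sunday is Saturday.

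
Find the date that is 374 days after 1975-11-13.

1976-11-21

Count 374 days after November 13, 1975:
Day-of-year of November 13, 1975: 317.
Day-of-year of November 21, 1976: 326.
1975 has 365 days, so 365 − 317 = 48 days remain in 1975.
Total: 48 + 326 = 374 days.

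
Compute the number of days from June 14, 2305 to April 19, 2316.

From June 14, 2305 to June 14, 2315: 10 years, of which 2 contain a Feb 29 — 8×365 + 2×366 = 3652 days.
June 2315: 30 − 14 = 16 days remain.
Then 9 full months totalling 275 days.
April 1–19, 2316: 19 days.
Residual: 310 days.
Total: 3962 days.

3962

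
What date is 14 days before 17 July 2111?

3 July 2111

Count 14 days before July 17, 2111:
Within July 2111: 17 − 3 = 14 days.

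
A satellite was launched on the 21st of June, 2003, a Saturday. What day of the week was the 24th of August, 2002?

Saturday

Count forward from the earlier date (August 24, 2002) to the later (June 21, 2003):
Day-of-year of August 24, 2002: 236.
Day-of-year of June 21, 2003: 172.
2002 has 365 days, so 365 − 236 = 129 days remain in 2002.
Total: 129 + 172 = 301 days.
301 is a multiple of 7, so the 24th of August, 2002 falls on the same weekday: Saturday.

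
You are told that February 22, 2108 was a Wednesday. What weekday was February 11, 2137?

Monday

From February 22, 2108 to February 22, 2136: 28 years, of which 7 contain a Feb 29 — 21×365 + 7×366 = 10227 days.
February 2136: 29 − 22 = 7 days remain (2136 is a leap year, so February has 29 days).
Then 11 full months totalling 337 days.
February 1–11, 2137: 11 days (2137 is not a leap year).
Residual: 355 days.
Total: 10582 days.
10582 mod 7 = 5, so 5 days after Wednesday is Monday.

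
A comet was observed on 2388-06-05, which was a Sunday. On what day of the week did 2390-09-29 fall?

June 2388: 30 − 5 = 25 days remain.
Then 26 full months totalling 792 days.
September 1–29, 2390: 29 days.
Total: 25 + 792 + 29 = 846 days.
846 mod 7 = 6, so 6 days after Sunday is Saturday.

Saturday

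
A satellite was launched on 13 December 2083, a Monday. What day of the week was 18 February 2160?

Monday

From December 13, 2083 to December 13, 2159: 76 years, of which 18 contain a Feb 29 — 58×365 + 18×366 = 27758 days.
(2100 is not a leap year (divisible by 100 but not 400).)
December 2159: 31 − 13 = 18 days remain.
Then January (31): 31 days.
February 1–18, 2160: 18 days (2160 is a leap year).
Residual: 67 days.
Total: 27825 days.
27825 is a multiple of 7, so 18 February 2160 falls on the same weekday: Monday.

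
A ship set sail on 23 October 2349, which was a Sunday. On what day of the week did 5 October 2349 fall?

Count forward from the earlier date (October 5, 2349) to the later (October 23, 2349):
Within October 2349: 23 − 5 = 18 days.
18 mod 7 = 4, so 4 days before Sunday is Wednesday.

Wednesday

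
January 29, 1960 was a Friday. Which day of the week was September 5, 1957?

Thursday

Count forward from the earlier date (September 5, 1957) to the later (January 29, 1960):
September 5, 1957 → September 5, 1958: 365 days.
September 5, 1958 → September 5, 1959: 365 days.
September 1959: 30 − 5 = 25 days remain.
Then October (31), November (30), December (31): 31 + 30 + 31 = 92 days.
January 1–29, 1960: 29 days.
Residual: 146 days.
Total: 876 days.
876 mod 7 = 1, so 1 day before Friday is Thursday.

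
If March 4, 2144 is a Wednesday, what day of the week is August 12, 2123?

Count forward from the earlier date (August 12, 2123) to the later (March 4, 2144):
From August 12, 2123 to August 12, 2143: 20 years, of which 5 contain a Feb 29 — 15×365 + 5×366 = 7305 days.
August 2143: 31 − 12 = 19 days remain.
Then September (30), October (31), November (30), December (31), January (31), February 2144 (29): 30 + 31 + 30 + 31 + 31 + 29 = 182 days.
March 1–4, 2144: 4 days.
Residual: 205 days.
Total: 7510 days.
7510 mod 7 = 6, so 6 days before Wednesday is Thursday.

Thursday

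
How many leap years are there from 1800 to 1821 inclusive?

Years divisible by 4 in [1800, 1821]: 1800, 1804, 1808, 1812, 1816, 1820.
Of these, 1800 is divisible by 100 but not 400, so not leap.
Leap years: 6 − 1 = 5.

5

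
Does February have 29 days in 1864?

1864 is a leap year.

Yes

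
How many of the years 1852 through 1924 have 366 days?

Years divisible by 4: 1852, 1856, …, 1924 — 19 in all.
Of these, 1900 is divisible by 100 but not 400, so not leap.
Leap years: 19 − 1 = 18.

18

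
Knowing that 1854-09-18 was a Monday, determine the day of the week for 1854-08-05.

Count forward from the earlier date (August 5, 1854) to the later (September 18, 1854):
August 1854: 31 − 5 = 26 days remain.
September 1–18, 1854: 18 days.
Total: 26 + 18 = 44 days.
44 mod 7 = 2, so 2 days before Monday is Saturday.

Saturday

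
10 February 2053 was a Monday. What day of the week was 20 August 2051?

Count forward from the earlier date (August 20, 2051) to the later (February 10, 2053):
August 20, 2051 → August 20, 2052: 366 days (2052 is a leap year).
August 2052: 31 − 20 = 11 days remain.
Then September (30), October (31), November (30), December (31), January (31): 30 + 31 + 30 + 31 + 31 = 153 days.
February 1–10, 2053: 10 days (2053 is not a leap year).
Residual: 174 days.
Total: 540 days.
540 mod 7 = 1, so 1 day before Monday is Sunday.

Sunday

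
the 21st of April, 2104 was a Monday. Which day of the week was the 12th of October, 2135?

Wednesday

From April 21, 2104 to April 21, 2135: 31 years, of which 7 contain a Feb 29 — 24×365 + 7×366 = 11322 days.
April 2135: 30 − 21 = 9 days remain.
Then May (31), June (30), July (31), August (31), September (30): 31 + 30 + 31 + 31 + 30 = 153 days.
October 1–12, 2135: 12 days.
Residual: 174 days.
Total: 11496 days.
11496 mod 7 = 2, so 2 days after Monday is Wednesday.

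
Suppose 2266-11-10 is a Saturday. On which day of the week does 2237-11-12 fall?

Count forward from the earlier date (November 12, 2237) to the later (November 10, 2266):
Day-of-year of November 12, 2237: 316.
Day-of-year of November 10, 2266: 314.
2237 has 365 days, so 365 − 316 = 49 days remain in 2237.
Full years 2238–2265: 21 common + 7 leap = 21×365 + 7×366 = 10227 days.
Total: 49 + 10227 + 314 = 10590 days.
10590 mod 7 = 6, so 6 days before Saturday is Sunday.

Sunday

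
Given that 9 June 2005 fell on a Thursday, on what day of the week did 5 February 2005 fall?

Count forward from the earlier date (February 5, 2005) to the later (June 9, 2005):
February 2005: 28 − 5 = 23 days remain (2005 is not a leap year, so February has 28 days).
Then March (31), April (30), May (31): 31 + 30 + 31 = 92 days.
June 1–9, 2005: 9 days.
Total: 23 + 92 + 9 = 124 days.
124 mod 7 = 5, so 5 days before Thursday is Saturday.

Saturday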